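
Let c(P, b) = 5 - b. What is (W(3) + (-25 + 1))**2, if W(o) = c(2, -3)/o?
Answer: 4096/9 ≈ 455.11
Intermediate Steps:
W(o) = 8/o (W(o) = (5 - 1*(-3))/o = (5 + 3)/o = 8/o)
(W(3) + (-25 + 1))**2 = (8/3 + (-25 + 1))**2 = (8*(1/3) - 24)**2 = (8/3 - 24)**2 = (-64/3)**2 = 4096/9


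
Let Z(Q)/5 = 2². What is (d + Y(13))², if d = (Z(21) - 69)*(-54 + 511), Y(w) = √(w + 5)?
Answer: 501446467 - 134358*√2 ≈ 5.0126e+8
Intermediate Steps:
Y(w) = √(5 + w)
Z(Q) = 20 (Z(Q) = 5*2² = 5*4 = 20)
d = -22393 (d = (20 - 69)*(-54 + 511) = -49*457 = -22393)
(d + Y(13))² = (-22393 + √(5 + 13))² = (-22393 + √18)² = (-22393 + 3*√2)²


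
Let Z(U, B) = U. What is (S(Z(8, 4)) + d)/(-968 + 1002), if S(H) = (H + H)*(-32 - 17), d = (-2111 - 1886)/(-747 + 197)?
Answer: -427203/18700 ≈ -22.845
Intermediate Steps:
d = 3997/550 (d = -3997/(-550) = -3997*(-1/550) = 3997/550 ≈ 7.2673)
S(H) = -98*H (S(H) = (2*H)*(-49) = -98*H)
(S(Z(8, 4)) + d)/(-968 + 1002) = (-98*8 + 3997/550)/(-968 + 1002) = (-784 + 3997/550)/34 = -427203/550*1/34 = -427203/18700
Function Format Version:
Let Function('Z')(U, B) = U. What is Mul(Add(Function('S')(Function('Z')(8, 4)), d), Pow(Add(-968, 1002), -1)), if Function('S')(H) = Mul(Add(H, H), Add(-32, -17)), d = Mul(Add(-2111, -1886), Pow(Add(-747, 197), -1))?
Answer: Rational(-427203, 18700) ≈ -22.845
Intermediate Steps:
d = Rational(3997, 550) (d = Mul(-3997, Pow(-550, -1)) = Mul(-3997, Rational(-1, 550)) = Rational(3997, 550) ≈ 7.2673)
Function('S')(H) = Mul(-98, H) (Function('S')(H) = Mul(Mul(2, H), -49) = Mul(-98, H))
Mul(Add(Function('S')(Function('Z')(8, 4)), d), Pow(Add(-968, 1002), -1)) = Mul(Add(Mul(-98, 8), Rational(3997, 550)), Pow(Add(-968, 1002), -1)) = Mul(Add(-784, Rational(3997, 550)), Pow(34, -1)) = Mul(Rational(-427203, 550), Rational(1, 34)) = Rational(-427203, 18700)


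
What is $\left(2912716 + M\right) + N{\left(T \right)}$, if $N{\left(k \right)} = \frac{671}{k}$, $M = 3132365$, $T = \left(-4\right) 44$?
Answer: $\frac{96721235}{16} \approx 6.0451 \cdot 10^{6}$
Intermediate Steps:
$T = -176$
$\left(2912716 + M\right) + N{\left(T \right)} = \left(2912716 + 3132365\right) + \frac{671}{-176} = 6045081 + 671 \left(- \frac{1}{176}\right) = 6045081 - \frac{61}{16} = \frac{96721235}{16}$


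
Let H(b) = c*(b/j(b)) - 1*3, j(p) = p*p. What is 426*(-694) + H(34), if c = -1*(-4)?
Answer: -5025997/17 ≈ -2.9565e+5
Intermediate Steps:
j(p) = p²
c = 4
H(b) = -3 + 4/b (H(b) = 4*(b/(b²)) - 1*3 = 4*(b/b²) - 3 = 4/b - 3 = -3 + 4/b)
426*(-694) + H(34) = 426*(-694) + (-3 + 4/34) = -295644 + (-3 + 4*(1/34)) = -295644 + (-3 + 2/17) = -295644 - 49/17 = -5025997/17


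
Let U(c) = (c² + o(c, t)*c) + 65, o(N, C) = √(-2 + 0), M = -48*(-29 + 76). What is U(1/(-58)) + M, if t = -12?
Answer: -7370523/3364 - I*√2/58 ≈ -2191.0 - 0.024383*I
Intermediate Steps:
M = -2256 (M = -48*47 = -2256)
o(N, C) = I*√2 (o(N, C) = √(-2) = I*√2)
U(c) = 65 + c² + I*c*√2 (U(c) = (c² + (I*√2)*c) + 65 = (c² + I*c*√2) + 65 = 65 + c² + I*c*√2)
U(1/(-58)) + M = (65 + (1/(-58))² + I*√2/(-58)) - 2256 = (65 + (-1/58)² + I*(-1/58)*√2) - 2256 = (65 + 1/3364 - I*√2/58) - 2256 = (218661/3364 - I*√2/58) - 2256 = -7370523/3364 - I*√2/58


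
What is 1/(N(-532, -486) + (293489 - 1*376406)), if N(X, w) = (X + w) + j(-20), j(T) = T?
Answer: -1/83955 ≈ -1.1911e-5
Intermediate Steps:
N(X, w) = -20 + X + w (N(X, w) = (X + w) - 20 = -20 + X + w)
1/(N(-532, -486) + (293489 - 1*376406)) = 1/((-20 - 532 - 486) + (293489 - 1*376406)) = 1/(-1038 + (293489 - 376406)) = 1/(-1038 - 82917) = 1/(-83955) = -1/83955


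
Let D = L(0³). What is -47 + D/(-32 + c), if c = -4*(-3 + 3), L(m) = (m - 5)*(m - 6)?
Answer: -767/16 ≈ -47.938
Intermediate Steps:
L(m) = (-6 + m)*(-5 + m) (L(m) = (-5 + m)*(-6 + m) = (-6 + m)*(-5 + m))
D = 30 (D = 30 + (0³)² - 11*0³ = 30 + 0² - 11*0 = 30 + 0 + 0 = 30)
c = 0 (c = -4*0 = 0)
-47 + D/(-32 + c) = -47 + 30/(-32 + 0) = -47 + 30/(-32) = -47 - 1/32*30 = -47 - 15/16 = -767/16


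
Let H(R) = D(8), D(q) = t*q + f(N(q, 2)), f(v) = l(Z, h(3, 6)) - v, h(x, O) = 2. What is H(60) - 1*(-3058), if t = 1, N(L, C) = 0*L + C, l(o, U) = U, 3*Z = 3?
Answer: 3066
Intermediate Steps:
Z = 1 (Z = (⅓)*3 = 1)
N(L, C) = C (N(L, C) = 0 + C = C)
f(v) = 2 - v
D(q) = q (D(q) = 1*q + (2 - 1*2) = q + (2 - 2) = q + 0 = q)
H(R) = 8
H(60) - 1*(-3058) = 8 - 1*(-3058) = 8 + 3058 = 3066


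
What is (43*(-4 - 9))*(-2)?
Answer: 1118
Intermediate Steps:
(43*(-4 - 9))*(-2) = (43*(-13))*(-2) = -559*(-2) = 1118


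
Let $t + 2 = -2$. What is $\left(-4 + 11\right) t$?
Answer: $-28$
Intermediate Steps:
$t = -4$ ($t = -2 - 2 = -4$)
$\left(-4 + 11\right) t = \left(-4 + 11\right) \left(-4\right) = 7 \left(-4\right) = -28$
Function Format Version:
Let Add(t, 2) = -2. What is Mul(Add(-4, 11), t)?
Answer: -28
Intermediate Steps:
t = -4 (t = Add(-2, -2) = -4)
Mul(Add(-4, 11), t) = Mul(Add(-4, 11), -4) = Mul(7, -4) = -28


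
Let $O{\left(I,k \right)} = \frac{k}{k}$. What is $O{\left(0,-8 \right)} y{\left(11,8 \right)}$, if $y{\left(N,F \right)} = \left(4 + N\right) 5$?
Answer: $75$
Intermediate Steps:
$O{\left(I,k \right)} = 1$
$y{\left(N,F \right)} = 20 + 5 N$
$O{\left(0,-8 \right)} y{\left(11,8 \right)} = 1 \left(20 + 5 \cdot 11\right) = 1 \left(20 + 55\right) = 1 \cdot 75 = 75$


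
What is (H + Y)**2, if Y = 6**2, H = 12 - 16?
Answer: 1024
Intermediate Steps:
H = -4
Y = 36
(H + Y)**2 = (-4 + 36)**2 = 32**2 = 1024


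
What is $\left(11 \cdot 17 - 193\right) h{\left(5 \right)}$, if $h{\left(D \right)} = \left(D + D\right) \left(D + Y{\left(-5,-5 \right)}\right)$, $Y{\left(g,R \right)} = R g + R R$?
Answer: $-3300$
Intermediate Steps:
$Y{\left(g,R \right)} = R^{2} + R g$ ($Y{\left(g,R \right)} = R g + R^{2} = R^{2} + R g$)
$h{\left(D \right)} = 2 D \left(50 + D\right)$ ($h{\left(D \right)} = \left(D + D\right) \left(D - 5 \left(-5 - 5\right)\right) = 2 D \left(D - -50\right) = 2 D \left(D + 50\right) = 2 D \left(50 + D\right)$)
$\left(11 \cdot 17 - 193\right) h{\left(5 \right)} = \left(11 \cdot 17 - 193\right) 2 \cdot 5 \left(50 + 5\right) = \left(187 - 193\right) 2 \cdot 5 \cdot 55 = \left(-6\right) 550 = -3300$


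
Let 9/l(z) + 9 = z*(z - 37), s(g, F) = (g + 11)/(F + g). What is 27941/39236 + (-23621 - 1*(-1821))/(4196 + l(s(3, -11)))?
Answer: -34727609151/7746324244 ≈ -4.4831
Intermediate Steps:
s(g, F) = (11 + g)/(F + g)
l(z) = 9/(-9 + z*(-37 + z)) (l(z) = 9/(-9 + z*(z - 37)) = 9/(-9 + z*(-37 + z)))
27941/39236 + (-23621 - 1*(-1821))/(4196 + l(s(3, -11))) = 27941/39236 + (-23621 - 1*(-1821))/(4196 + 9/(-9 + ((11 + 3)/(-11 + 3))² - 37*(11 + 3)/(-11 + 3))) = 27941*(1/39236) + (-23621 + 1821)/(4196 + 9/(-9 + (14/(-8))² - 37*14/(-8))) = 27941/39236 - 21800/(4196 + 9/(-9 + (-⅛*14)² - (-37)*14/8)) = 27941/39236 - 21800/(4196 + 9/(-9 + (-7/4)² - 37*(-7/4))) = 27941/39236 - 21800/(4196 + 9/(-9 + 49/16 + 259/4)) = 27941/39236 - 21800/(4196 + 9/(941/16)) = 27941/39236 - 21800/(4196 + 9*(16/941)) = 27941/39236 - 21800/(4196 + 144/941) = 27941/39236 - 21800/3948580/941 = 27941/39236 - 21800*941/3948580 = 27941/39236 - 1025690/197429 = -34727609151/7746324244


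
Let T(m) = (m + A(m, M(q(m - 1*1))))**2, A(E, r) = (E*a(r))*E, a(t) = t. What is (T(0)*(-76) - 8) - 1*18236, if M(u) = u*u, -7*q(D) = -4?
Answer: -18244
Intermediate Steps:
q(D) = 4/7 (q(D) = -1/7*(-4) = 4/7)
M(u) = u**2
A(E, r) = r*E**2 (A(E, r) = (E*r)*E = r*E**2)
T(m) = (m + 16*m**2/49)**2 (T(m) = (m + (4/7)**2*m**2)**2 = (m + 16*m**2/49)**2)
(T(0)*(-76) - 8) - 1*18236 = (((1/2401)*0**2*(49 + 16*0)**2)*(-76) - 8) - 1*18236 = (((1/2401)*0*(49 + 0)**2)*(-76) - 8) - 18236 = (((1/2401)*0*49**2)*(-76) - 8) - 18236 = (((1/2401)*0*2401)*(-76) - 8) - 18236 = (0*(-76) - 8) - 18236 = (0 - 8) - 18236 = -8 - 18236 = -18244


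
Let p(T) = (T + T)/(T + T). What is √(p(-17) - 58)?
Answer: I*√57 ≈ 7.5498*I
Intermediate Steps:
p(T) = 1 (p(T) = (2*T)/((2*T)) = (2*T)*(1/(2*T)) = 1)
√(p(-17) - 58) = √(1 - 58) = √(-57) = I*√57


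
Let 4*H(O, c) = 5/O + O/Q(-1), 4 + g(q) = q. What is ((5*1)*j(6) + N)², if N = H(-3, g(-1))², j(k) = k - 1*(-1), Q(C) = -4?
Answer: 6522339121/5308416 ≈ 1228.7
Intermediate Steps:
g(q) = -4 + q
H(O, c) = -O/16 + 5/(4*O) (H(O, c) = (5/O + O/(-4))/4 = (5/O + O*(-¼))/4 = (5/O - O/4)/4 = -O/16 + 5/(4*O))
j(k) = 1 + k (j(k) = k + 1 = 1 + k)
N = 121/2304 (N = ((1/16)*(20 - 1*(-3)²)/(-3))² = ((1/16)*(-⅓)*(20 - 1*9))² = ((1/16)*(-⅓)*(20 - 9))² = ((1/16)*(-⅓)*11)² = (-11/48)² = 121/2304 ≈ 0.052517)
((5*1)*j(6) + N)² = ((5*1)*(1 + 6) + 121/2304)² = (5*7 + 121/2304)² = (35 + 121/2304)² = (80761/2304)² = 6522339121/5308416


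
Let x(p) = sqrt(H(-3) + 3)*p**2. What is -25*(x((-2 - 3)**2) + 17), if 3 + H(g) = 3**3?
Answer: -425 - 46875*sqrt(3) ≈ -81615.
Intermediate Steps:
H(g) = 24 (H(g) = -3 + 3**3 = -3 + 27 = 24)
x(p) = 3*sqrt(3)*p**2 (x(p) = sqrt(24 + 3)*p**2 = sqrt(27)*p**2 = (3*sqrt(3))*p**2 = 3*sqrt(3)*p**2)
-25*(x((-2 - 3)**2) + 17) = -25*(3*sqrt(3)*((-2 - 3)**2)**2 + 17) = -25*(3*sqrt(3)*((-5)**2)**2 + 17) = -25*(3*sqrt(3)*25**2 + 17) = -25*(3*sqrt(3)*625 + 17) = -25*(1875*sqrt(3) + 17) = -25*(17 + 1875*sqrt(3)) = -425 - 46875*sqrt(3)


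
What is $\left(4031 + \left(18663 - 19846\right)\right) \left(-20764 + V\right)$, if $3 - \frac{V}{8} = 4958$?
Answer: $-172030592$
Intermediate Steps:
$V = -39640$ ($V = 24 - 39664 = -39640$)
$\left(4031 + \left(18663 - 19846\right)\right) \left(-20764 + V\right) = \left(4031 + \left(18663 - 19846\right)\right) \left(-20764 - 39640\right) = \left(4031 + \left(18663 - 19846\right)\right) \left(-60404\right) = \left(4031 - 1183\right) \left(-60404\right) = 2848 \left(-60404\right) = -172030592$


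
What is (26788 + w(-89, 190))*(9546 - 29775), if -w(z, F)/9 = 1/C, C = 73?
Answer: -39558112935/73 ≈ -5.4189e+8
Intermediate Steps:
w(z, F) = -9/73
(26788 + w(-89, 190))*(9546 - 29775) = (26788 - 9/73)*(9546 - 29775) = (1955515/73)*(-20229) = -39558112935/73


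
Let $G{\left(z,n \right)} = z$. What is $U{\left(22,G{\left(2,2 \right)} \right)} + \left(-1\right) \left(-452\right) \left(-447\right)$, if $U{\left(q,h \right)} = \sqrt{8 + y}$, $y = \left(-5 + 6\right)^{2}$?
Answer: $-202041$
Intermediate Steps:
$y = 1$ ($y = 1^{2} = 1$)
$U{\left(q,h \right)} = 3$ ($U{\left(q,h \right)} = \sqrt{8 + 1} = \sqrt{9} = 3$)
$U{\left(22,G{\left(2,2 \right)} \right)} + \left(-1\right) \left(-452\right) \left(-447\right) = 3 + \left(-1\right) \left(-452\right) \left(-447\right) = 3 + 452 \left(-447\right) = 3 - 202044 = -202041$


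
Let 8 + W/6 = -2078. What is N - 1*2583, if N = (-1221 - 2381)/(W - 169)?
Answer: -32761753/12685 ≈ -2582.7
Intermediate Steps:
W = -12516 (W = -48 + 6*(-2078) = -48 - 12468 = -12516)
N = 3602/12685 (N = (-1221 - 2381)/(-12516 - 169) = -3602/(-12685) = -3602*(-1/12685) = 3602/12685 ≈ 0.28396)
N - 1*2583 = 3602/12685 - 1*2583 = 3602/12685 - 2583 = -32761753/12685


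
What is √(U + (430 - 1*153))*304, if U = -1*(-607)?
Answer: 608*√221 ≈ 9038.6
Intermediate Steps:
U = 607
√(U + (430 - 1*153))*304 = √(607 + (430 - 1*153))*304 = √(607 + (430 - 153))*304 = √(607 + 277)*304 = √884*304 = (2*√221)*304 = 608*√221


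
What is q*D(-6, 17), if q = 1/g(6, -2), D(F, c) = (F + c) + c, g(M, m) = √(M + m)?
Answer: 14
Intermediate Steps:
D(F, c) = F + 2*c
q = ½ (q = 1/(√(6 - 2)) = 1/(√4) = 1/2 = ½ ≈ 0.50000)
q*D(-6, 17) = (-6 + 2*17)/2 = (-6 + 34)/2 = (½)*28 = 14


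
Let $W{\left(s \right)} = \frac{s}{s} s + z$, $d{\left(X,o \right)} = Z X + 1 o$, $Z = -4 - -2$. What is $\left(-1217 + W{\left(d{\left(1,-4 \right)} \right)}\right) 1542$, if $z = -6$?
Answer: $-1895118$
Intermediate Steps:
$Z = -2$ ($Z = -4 + 2 = -2$)
$d{\left(X,o \right)} = o - 2 X$ ($d{\left(X,o \right)} = - 2 X + 1 o = - 2 X + o = o - 2 X$)
$W{\left(s \right)} = -6 + s$ ($W{\left(s \right)} = \frac{s}{s} s - 6 = 1 s - 6 = s - 6 = -6 + s$)
$\left(-1217 + W{\left(d{\left(1,-4 \right)} \right)}\right) 1542 = \left(-1217 - 12\right) 1542 = \left(-1229\right) 1542 = -1895118$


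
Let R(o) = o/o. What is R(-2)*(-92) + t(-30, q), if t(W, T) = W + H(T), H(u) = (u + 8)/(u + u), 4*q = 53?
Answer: -12847/106 ≈ -121.20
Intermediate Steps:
q = 53/4 (q = (1/4)*53 = 53/4 ≈ 13.250)
R(o) = 1
H(u) = (8 + u)/(2*u) (H(u) = (8 + u)/((2*u)) = (8 + u)*(1/(2*u)) = (8 + u)/(2*u))
t(W, T) = W + (8 + T)/(2*T)
R(-2)*(-92) + t(-30, q) = 1*(-92) + (1/2 - 30 + 4/(53/4)) = -92 + (1/2 - 30 + 4*(4/53)) = -92 + (1/2 - 30 + 16/53) = -92 - 3095/106 = -12847/106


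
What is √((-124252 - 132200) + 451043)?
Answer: √194591 ≈ 441.12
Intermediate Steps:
√((-124252 - 132200) + 451043) = √(-256452 + 451043) = √194591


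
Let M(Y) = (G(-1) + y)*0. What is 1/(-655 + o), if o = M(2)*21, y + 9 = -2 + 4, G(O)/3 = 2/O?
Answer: -1/655 ≈ -0.0015267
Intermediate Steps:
G(O) = 6/O (G(O) = 3*(2/O) = 6/O)
y = -7 (y = -9 + (-2 + 4) = -9 + 2 = -7)
M(Y) = 0 (M(Y) = (6/(-1) - 7)*0 = (6*(-1) - 7)*0 = (-6 - 7)*0 = -13*0 = 0)
o = 0 (o = 0*21 = 0)
1/(-655 + o) = 1/(-655 + 0) = 1/(-655) = -1/655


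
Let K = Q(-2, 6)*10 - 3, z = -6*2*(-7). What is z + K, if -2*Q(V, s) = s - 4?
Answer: 71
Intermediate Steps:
Q(V, s) = 2 - s/2 (Q(V, s) = -(s - 4)/2 = -(-4 + s)/2 = 2 - s/2)
z = 84 (z = -12*(-7) = 84)
K = -13 (K = (2 - ½*6)*10 - 3 = (2 - 3)*10 - 3 = -1*10 - 3 = -10 - 3 = -13)
z + K = 84 - 13 = 71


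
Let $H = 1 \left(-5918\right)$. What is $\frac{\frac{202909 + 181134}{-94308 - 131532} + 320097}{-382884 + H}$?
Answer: $- \frac{72290322437}{87807043680} \approx -0.82329$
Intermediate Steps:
$H = -5918$
$\frac{\frac{202909 + 181134}{-94308 - 131532} + 320097}{-382884 + H} = \frac{\frac{202909 + 181134}{-94308 - 131532} + 320097}{-382884 - 5918} = \frac{\frac{384043}{-225840} + 320097}{-388802} = \left(384043 \left(- \frac{1}{225840}\right) + 320097\right) \left(- \frac{1}{388802}\right) = \left(- \frac{384043}{225840} + 320097\right) \left(- \frac{1}{388802}\right) = \frac{72290322437}{225840} \left(- \frac{1}{388802}\right) = - \frac{72290322437}{87807043680}$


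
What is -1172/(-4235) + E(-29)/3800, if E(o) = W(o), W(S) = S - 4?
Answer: 862769/3218600 ≈ 0.26806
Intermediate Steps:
W(S) = -4 + S
E(o) = -4 + o
-1172/(-4235) + E(-29)/3800 = -1172/(-4235) + (-4 - 29)/3800 = -1172*(-1/4235) - 33*1/3800 = 1172/4235 - 33/3800 = 862769/3218600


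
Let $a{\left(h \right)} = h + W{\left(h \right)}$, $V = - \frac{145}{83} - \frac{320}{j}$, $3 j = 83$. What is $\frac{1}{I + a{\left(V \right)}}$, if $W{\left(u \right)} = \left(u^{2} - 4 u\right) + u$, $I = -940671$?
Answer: $- \frac{6889}{6478878064} \approx -1.0633 \cdot 10^{-6}$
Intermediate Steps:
$j = \frac{83}{3}$ ($j = \frac{1}{3} \cdot 83 = \frac{83}{3} \approx 27.667$)
$V = - \frac{1105}{83}$ ($V = - \frac{145}{83} - \frac{320}{\frac{83}{3}} = \left(-145\right) \frac{1}{83} - \frac{960}{83} = - \frac{145}{83} - \frac{960}{83} = - \frac{1105}{83} \approx -13.313$)
$W{\left(u \right)} = u^{2} - 3 u$
$a{\left(h \right)} = h + h \left(-3 + h\right)$
$\frac{1}{I + a{\left(V \right)}} = \frac{1}{-940671 - \frac{1105 \left(-2 - \frac{1105}{83}\right)}{83}} = \frac{1}{-940671 - - \frac{1404455}{6889}} = \frac{1}{-940671 + \frac{1404455}{6889}} = \frac{1}{- \frac{6478878064}{6889}} = - \frac{6889}{6478878064}$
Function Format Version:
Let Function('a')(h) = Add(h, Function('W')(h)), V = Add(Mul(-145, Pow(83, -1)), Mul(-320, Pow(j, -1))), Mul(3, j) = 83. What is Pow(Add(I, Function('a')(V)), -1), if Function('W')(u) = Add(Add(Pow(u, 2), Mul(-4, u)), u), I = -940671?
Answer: Rational(-6889, 6478878064) ≈ -1.0633e-6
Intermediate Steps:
j = Rational(83, 3) (j = Mul(Rational(1, 3), 83) = Rational(83, 3) ≈ 27.667)
V = Rational(-1105, 83) (V = Add(Mul(-145, Pow(83, -1)), Mul(-320, Pow(Rational(83, 3), -1))) = Add(Mul(-145, Rational(1, 83)), Mul(-320, Rational(3, 83))) = Add(Rational(-145, 83), Rational(-960, 83)) = Rational(-1105, 83) ≈ -13.313)
Function('W')(u) = Add(Pow(u, 2), Mul(-3, u))
Function('a')(h) = Add(h, Mul(h, Add(-3, h)))
Pow(Add(I, Function('a')(V)), -1) = Pow(Add(-940671, Mul(Rational(-1105, 83), Add(-2, Rational(-1105, 83)))), -1) = Pow(Add(-940671, Mul(Rational(-1105, 83), Rational(-1271, 83))), -1) = Pow(Add(-940671, Rational(1404455, 6889)), -1) = Pow(Rational(-6478878064, 6889), -1) = Rational(-6889, 6478878064)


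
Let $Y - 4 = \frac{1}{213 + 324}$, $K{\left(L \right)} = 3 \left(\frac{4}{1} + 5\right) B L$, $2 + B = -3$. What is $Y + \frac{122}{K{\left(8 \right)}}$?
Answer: $\frac{375901}{96660} \approx 3.8889$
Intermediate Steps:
$B = -5$ ($B = -2 - 3 = -5$)
$K{\left(L \right)} = - 135 L$ ($K{\left(L \right)} = 3 \left(\frac{4}{1} + 5\right) \left(-5\right) L = 3 \left(4 \cdot 1 + 5\right) \left(-5\right) L = 3 \left(4 + 5\right) \left(-5\right) L = 3 \cdot 9 \left(-5\right) L = 3 \left(-45\right) L = - 135 L$)
$Y = \frac{2149}{537}$ ($Y = 4 + \frac{1}{213 + 324} = 4 + \frac{1}{537} = \frac{2149}{537} \approx 4.0019$)
$Y + \frac{122}{K{\left(8 \right)}} = \frac{2149}{537} + \frac{122}{\left(-135\right) 8} = \frac{2149}{537} + \frac{122}{-1080} = \frac{2149}{537} + 122 \left(- \frac{1}{1080}\right) = \frac{2149}{537} - \frac{61}{540} = \frac{375901}{96660}$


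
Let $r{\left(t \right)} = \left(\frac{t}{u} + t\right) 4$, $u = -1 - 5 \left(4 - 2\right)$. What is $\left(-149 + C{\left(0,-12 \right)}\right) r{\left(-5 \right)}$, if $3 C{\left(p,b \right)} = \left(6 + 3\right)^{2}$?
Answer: $\frac{24400}{11} \approx 2218.2$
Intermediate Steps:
$u = -11$ ($u = -1 - 5 \left(4 - 2\right) = -1 - 10 = -11$)
$C{\left(p,b \right)} = 27$ ($C{\left(p,b \right)} = \frac{\left(6 + 3\right)^{2}}{3} = \frac{9^{2}}{3} = \frac{1}{3} \cdot 81 = 27$)
$r{\left(t \right)} = \frac{40 t}{11}$ ($r{\left(t \right)} = \left(\frac{t}{-11} + t\right) 4 = \left(t \left(- \frac{1}{11}\right) + t\right) 4 = \left(- \frac{t}{11} + t\right) 4 = \frac{10 t}{11} \cdot 4 = \frac{40 t}{11}$)
$\left(-149 + C{\left(0,-12 \right)}\right) r{\left(-5 \right)} = \left(-149 + 27\right) \frac{40}{11} \left(-5\right) = \left(-122\right) \left(- \frac{200}{11}\right) = \frac{24400}{11}$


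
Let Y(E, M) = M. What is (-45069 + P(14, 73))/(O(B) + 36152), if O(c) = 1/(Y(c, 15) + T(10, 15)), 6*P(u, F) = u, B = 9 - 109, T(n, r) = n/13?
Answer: -27716000/22233519 ≈ -1.2466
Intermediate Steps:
T(n, r) = n/13 (T(n, r) = n*(1/13) = n/13)
B = -100
P(u, F) = u/6
O(c) = 13/205 (O(c) = 1/(15 + (1/13)*10) = 1/(15 + 10/13) = 1/(205/13) = 13/205)
(-45069 + P(14, 73))/(O(B) + 36152) = (-45069 + (1/6)*14)/(13/205 + 36152) = (-45069 + 7/3)/(7411173/205) = -135200/3*205/7411173 = -27716000/22233519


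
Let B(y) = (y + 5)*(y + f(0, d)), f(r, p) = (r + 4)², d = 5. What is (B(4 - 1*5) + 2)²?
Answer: 3844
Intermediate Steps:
f(r, p) = (4 + r)²
B(y) = (5 + y)*(16 + y) (B(y) = (y + 5)*(y + (4 + 0)²) = (5 + y)*(y + 4²) = (5 + y)*(y + 16) = (5 + y)*(16 + y))
(B(4 - 1*5) + 2)² = ((80 + (4 - 1*5)² + 21*(4 - 1*5)) + 2)² = ((80 + (4 - 5)² + 21*(4 - 5)) + 2)² = ((80 + (-1)² + 21*(-1)) + 2)² = ((80 + 1 - 21) + 2)² = (60 + 2)² = 62² = 3844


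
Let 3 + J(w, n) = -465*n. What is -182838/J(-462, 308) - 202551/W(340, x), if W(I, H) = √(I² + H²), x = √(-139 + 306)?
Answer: 60946/47741 - 67517*√12863/12863 ≈ -594.03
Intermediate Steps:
x = √167 ≈ 12.923
W(I, H) = √(H² + I²)
J(w, n) = -3 - 465*n
-182838/J(-462, 308) - 202551/W(340, x) = -182838/(-3 - 465*308) - 202551/√((√167)² + 340²) = -182838/(-3 - 143220) - 202551/√(167 + 115600) = -182838/(-143223) - 202551*√12863/38589 = -182838*(-1/143223) - 202551*√12863/38589 = 60946/47741 - 67517*√12863/12863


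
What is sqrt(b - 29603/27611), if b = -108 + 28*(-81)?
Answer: I*sqrt(1812202123129)/27611 ≈ 48.755*I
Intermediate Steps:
b = -2376 (b = -108 - 2268 = -2376)
sqrt(b - 29603/27611) = sqrt(-2376 - 29603/27611) = sqrt(-65633339/27611) = I*sqrt(1812202123129)/27611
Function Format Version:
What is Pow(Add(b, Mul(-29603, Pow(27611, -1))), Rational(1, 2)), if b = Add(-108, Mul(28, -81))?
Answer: Mul(Rational(1, 27611), I, Pow(1812202123129, Rational(1, 2))) ≈ Mul(48.755, I)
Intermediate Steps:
b = -2376 (b = Add(-108, -2268) = -2376)
Pow(Add(b, Mul(-29603, Pow(27611, -1))), Rational(1, 2)) = Pow(Add(-2376, Mul(-29603, Pow(27611, -1))), Rational(1, 2)) = Pow(Add(-2376, Mul(-29603, Rational(1, 27611))), Rational(1, 2)) = Pow(Add(-2376, Rational(-29603, 27611)), Rational(1, 2)) = Pow(Rational(-65633339, 27611), Rational(1, 2)) = Mul(Rational(1, 27611), I, Pow(1812202123129, Rational(1, 2)))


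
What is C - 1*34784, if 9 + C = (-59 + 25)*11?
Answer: -35167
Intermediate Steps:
C = -383 (C = -9 + (-59 + 25)*11 = -9 - 34*11 = -9 - 374 = -383)
C - 1*34784 = -383 - 1*34784 = -383 - 34784 = -35167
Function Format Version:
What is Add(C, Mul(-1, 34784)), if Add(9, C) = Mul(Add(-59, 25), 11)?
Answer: -35167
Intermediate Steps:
C = -383 (C = Add(-9, Mul(Add(-59, 25), 11)) = Add(-9, Mul(-34, 11)) = Add(-9, -374) = -383)
Add(C, Mul(-1, 34784)) = Add(-383, Mul(-1, 34784)) = Add(-383, -34784) = -35167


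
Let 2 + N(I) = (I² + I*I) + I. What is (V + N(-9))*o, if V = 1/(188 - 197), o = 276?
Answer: 124936/3 ≈ 41645.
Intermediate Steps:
N(I) = -2 + I + 2*I² (N(I) = -2 + ((I² + I*I) + I) = -2 + ((I² + I²) + I) = -2 + (2*I² + I) = -2 + (I + 2*I²) = -2 + I + 2*I²)
V = -⅑ (V = 1/(-9) = -⅑ ≈ -0.11111)
(V + N(-9))*o = (-⅑ + (-2 - 9 + 2*(-9)²))*276 = (-⅑ + (-2 - 9 + 2*81))*276 = (-⅑ + (-2 - 9 + 162))*276 = (-⅑ + 151)*276 = (1358/9)*276 = 124936/3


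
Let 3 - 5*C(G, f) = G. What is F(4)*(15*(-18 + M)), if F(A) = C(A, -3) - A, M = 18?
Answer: 0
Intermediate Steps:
C(G, f) = ⅗ - G/5
F(A) = ⅗ - 6*A/5 (F(A) = (⅗ - A/5) - A = ⅗ - 6*A/5)
F(4)*(15*(-18 + M)) = (⅗ - 6/5*4)*(15*(-18 + 18)) = (⅗ - 24/5)*(15*0) = -21/5*0 = 0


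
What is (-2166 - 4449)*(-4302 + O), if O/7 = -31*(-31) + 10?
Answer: -16504425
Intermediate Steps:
O = 6797 (O = 7*(-31*(-31) + 10) = 7*(961 + 10) = 7*971 = 6797)
(-2166 - 4449)*(-4302 + O) = (-2166 - 4449)*(-4302 + 6797) = -6615*2495 = -16504425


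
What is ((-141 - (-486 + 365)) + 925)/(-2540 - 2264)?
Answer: -905/4804 ≈ -0.18838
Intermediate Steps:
((-141 - (-486 + 365)) + 925)/(-2540 - 2264) = ((-141 - 1*(-121)) + 925)/(-4804) = ((-141 + 121) + 925)*(-1/4804) = (-20 + 925)*(-1/4804) = 905*(-1/4804) = -905/4804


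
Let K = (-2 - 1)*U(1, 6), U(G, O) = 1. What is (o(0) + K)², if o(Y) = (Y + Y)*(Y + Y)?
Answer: 9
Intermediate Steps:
o(Y) = 4*Y² (o(Y) = (2*Y)*(2*Y) = 4*Y²)
K = -3 (K = (-2 - 1)*1 = -3*1 = -3)
(o(0) + K)² = (4*0² - 3)² = (4*0 - 3)² = (0 - 3)² = (-3)² = 9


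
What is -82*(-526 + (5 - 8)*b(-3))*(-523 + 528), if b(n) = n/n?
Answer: 216890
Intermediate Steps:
b(n) = 1
-82*(-526 + (5 - 8)*b(-3))*(-523 + 528) = -82*(-526 + (5 - 8)*1)*(-523 + 528) = -82*(-526 - 3*1)*5 = -82*(-526 - 3)*5 = -(-43378)*5 = -82*(-2645) = 216890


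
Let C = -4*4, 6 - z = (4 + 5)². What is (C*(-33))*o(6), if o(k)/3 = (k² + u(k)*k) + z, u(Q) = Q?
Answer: -4752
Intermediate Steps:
z = -75 (z = 6 - (4 + 5)² = 6 - 1*9² = 6 - 1*81 = 6 - 81 = -75)
C = -16
o(k) = -225 + 6*k² (o(k) = 3*((k² + k*k) - 75) = 3*((k² + k²) - 75) = 3*(2*k² - 75) = 3*(-75 + 2*k²) = -225 + 6*k²)
(C*(-33))*o(6) = (-16*(-33))*(-225 + 6*6²) = 528*(-225 + 6*36) = 528*(-225 + 216) = 528*(-9) = -4752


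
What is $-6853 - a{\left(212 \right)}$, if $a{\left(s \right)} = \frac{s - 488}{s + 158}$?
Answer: $- \frac{1267667}{185} \approx -6852.3$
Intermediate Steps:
$a{\left(s \right)} = \frac{-488 + s}{158 + s}$
$-6853 - a{\left(212 \right)} = -6853 - \frac{-488 + 212}{158 + 212} = -6853 - \frac{1}{370} \left(-276\right) = -6853 - - \frac{138}{185} = -6853 + \frac{138}{185} = - \frac{1267667}{185}$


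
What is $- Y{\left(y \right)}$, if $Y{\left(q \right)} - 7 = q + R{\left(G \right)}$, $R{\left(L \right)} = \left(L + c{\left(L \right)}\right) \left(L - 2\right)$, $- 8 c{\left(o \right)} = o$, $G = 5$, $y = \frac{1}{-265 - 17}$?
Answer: $- \frac{22697}{1128} \approx -20.121$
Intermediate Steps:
$y = - \frac{1}{282}$ ($y = \frac{1}{-282} = - \frac{1}{282} \approx -0.0035461$)
$c{\left(o \right)} = - \frac{o}{8}$
$R{\left(L \right)} = \frac{7 L \left(-2 + L\right)}{8}$ ($R{\left(L \right)} = \left(L - \frac{L}{8}\right) \left(L - 2\right) = \frac{7 L}{8} \left(-2 + L\right) = \frac{7 L \left(-2 + L\right)}{8}$)
$Y{\left(q \right)} = \frac{161}{8} + q$ ($Y{\left(q \right)} = 7 + \left(q + \frac{7}{8} \cdot 5 \left(-2 + 5\right)\right) = 7 + \left(q + \frac{7}{8} \cdot 5 \cdot 3\right) = 7 + \left(q + \frac{105}{8}\right) = 7 + \left(\frac{105}{8} + q\right) = \frac{161}{8} + q$)
$- Y{\left(y \right)} = - (\frac{161}{8} - \frac{1}{282}) = \left(-1\right) \frac{22697}{1128} = - \frac{22697}{1128}$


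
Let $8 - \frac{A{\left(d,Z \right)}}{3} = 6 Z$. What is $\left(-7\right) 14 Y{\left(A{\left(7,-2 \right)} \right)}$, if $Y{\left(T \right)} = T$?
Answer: $-5880$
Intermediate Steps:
$A{\left(d,Z \right)} = 24 - 18 Z$ ($A{\left(d,Z \right)} = 24 - 3 \cdot 6 Z = 24 - 18 Z$)
$\left(-7\right) 14 Y{\left(A{\left(7,-2 \right)} \right)} = \left(-7\right) 14 \left(24 - -36\right) = - 98 \left(24 + 36\right) = \left(-98\right) 60 = -5880$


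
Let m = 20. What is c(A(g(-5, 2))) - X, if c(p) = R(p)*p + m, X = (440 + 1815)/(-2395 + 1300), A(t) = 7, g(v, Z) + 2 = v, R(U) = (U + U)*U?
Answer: 155065/219 ≈ 708.06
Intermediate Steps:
R(U) = 2*U² (R(U) = (2*U)*U = 2*U²)
g(v, Z) = -2 + v
X = -451/219 (X = 2255/(-1095) = 2255*(-1/1095) = -451/219 ≈ -2.0594)
c(p) = 20 + 2*p³ (c(p) = (2*p²)*p + 20 = 2*p³ + 20 = 20 + 2*p³)
c(A(g(-5, 2))) - X = (20 + 2*7³) - 1*(-451/219) = (20 + 2*343) + 451/219 = (20 + 686) + 451/219 = 706 + 451/219 = 155065/219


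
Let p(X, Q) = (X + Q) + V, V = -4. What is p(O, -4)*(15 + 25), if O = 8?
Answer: 0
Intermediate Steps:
p(X, Q) = -4 + Q + X (p(X, Q) = (X + Q) - 4 = (Q + X) - 4 = -4 + Q + X)
p(O, -4)*(15 + 25) = (-4 - 4 + 8)*(15 + 25) = 0*40 = 0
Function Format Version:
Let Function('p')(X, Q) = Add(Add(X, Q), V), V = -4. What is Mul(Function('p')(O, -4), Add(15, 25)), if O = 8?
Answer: 0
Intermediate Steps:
Function('p')(X, Q) = Add(-4, Q, X) (Function('p')(X, Q) = Add(Add(X, Q), -4) = Add(Add(Q, X), -4) = Add(-4, Q, X))
Mul(Function('p')(O, -4), Add(15, 25)) = Mul(Add(-4, -4, 8), Add(15, 25)) = Mul(0, 40) = 0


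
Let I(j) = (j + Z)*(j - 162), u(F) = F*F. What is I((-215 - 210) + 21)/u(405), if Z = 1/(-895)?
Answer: 68218282/48934125 ≈ 1.3941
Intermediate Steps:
Z = -1/895 ≈ -0.0011173
u(F) = F**2
I(j) = (-162 + j)*(-1/895 + j) (I(j) = (j - 1/895)*(j - 162) = (-1/895 + j)*(-162 + j) = (-162 + j)*(-1/895 + j))
I((-215 - 210) + 21)/u(405) = (162/895 + ((-215 - 210) + 21)**2 - 144991*((-215 - 210) + 21)/895)/(405**2) = (162/895 + (-425 + 21)**2 - 144991*(-425 + 21)/895)/164025 = (162/895 + (-404)**2 - 144991/895*(-404))*(1/164025) = (162/895 + 163216 + 58576364/895)*(1/164025) = (204654846/895)*(1/164025) = 68218282/48934125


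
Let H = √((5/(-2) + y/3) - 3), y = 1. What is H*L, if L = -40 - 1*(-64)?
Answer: 4*I*√186 ≈ 54.553*I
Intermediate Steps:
L = 24 (L = -40 + 64 = 24)
H = I*√186/6 (H = √((5/(-2) + 1/3) - 3) = √((5*(-½) + 1*(⅓)) - 3) = √((-5/2 + ⅓) - 3) = √(-13/6 - 3) = √(-31/6) = I*√186/6 ≈ 2.273*I)
H*L = (I*√186/6)*24 = 4*I*√186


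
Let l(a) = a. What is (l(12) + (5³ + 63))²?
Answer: 40000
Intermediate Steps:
(l(12) + (5³ + 63))² = (12 + (5³ + 63))² = (12 + (125 + 63))² = (12 + 188)² = 200² = 40000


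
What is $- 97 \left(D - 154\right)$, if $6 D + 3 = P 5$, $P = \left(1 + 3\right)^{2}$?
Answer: $\frac{82159}{6} \approx 13693.0$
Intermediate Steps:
$P = 16$ ($P = 4^{2} = 16$)
$D = \frac{77}{6}$ ($D = - \frac{1}{2} + \frac{16 \cdot 5}{6} = - \frac{1}{2} + \frac{1}{6} \cdot 80 = - \frac{1}{2} + \frac{40}{3} = \frac{77}{6} \approx 12.833$)
$- 97 \left(D - 154\right) = - 97 \left(\frac{77}{6} - 154\right) = \left(-97\right) \left(- \frac{847}{6}\right) = \frac{82159}{6}$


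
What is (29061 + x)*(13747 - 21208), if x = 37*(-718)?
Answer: -18615195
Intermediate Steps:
x = -26566
(29061 + x)*(13747 - 21208) = (29061 - 26566)*(13747 - 21208) = 2495*(-7461) = -18615195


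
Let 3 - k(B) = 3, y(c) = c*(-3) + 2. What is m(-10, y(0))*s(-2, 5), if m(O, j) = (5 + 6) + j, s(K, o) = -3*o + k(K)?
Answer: -195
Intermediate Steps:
y(c) = 2 - 3*c (y(c) = -3*c + 2 = 2 - 3*c)
k(B) = 0 (k(B) = 3 - 1*3 = 3 - 3 = 0)
s(K, o) = -3*o (s(K, o) = -3*o + 0 = -3*o)
m(O, j) = 11 + j
m(-10, y(0))*s(-2, 5) = (11 + (2 - 3*0))*(-3*5) = (11 + (2 + 0))*(-15) = (11 + 2)*(-15) = 13*(-15) = -195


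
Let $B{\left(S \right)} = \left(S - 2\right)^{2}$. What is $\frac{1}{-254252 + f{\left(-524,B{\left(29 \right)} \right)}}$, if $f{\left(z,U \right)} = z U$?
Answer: $- \frac{1}{636248} \approx -1.5717 \cdot 10^{-6}$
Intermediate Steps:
$B{\left(S \right)} = \left(-2 + S\right)^{2}$
$f{\left(z,U \right)} = U z$
$\frac{1}{-254252 + f{\left(-524,B{\left(29 \right)} \right)}} = \frac{1}{-254252 + \left(-2 + 29\right)^{2} \left(-524\right)} = \frac{1}{-254252 + 27^{2} \left(-524\right)} = \frac{1}{-254252 + 729 \left(-524\right)} = \frac{1}{-254252 - 381996} = \frac{1}{-636248} = - \frac{1}{636248}$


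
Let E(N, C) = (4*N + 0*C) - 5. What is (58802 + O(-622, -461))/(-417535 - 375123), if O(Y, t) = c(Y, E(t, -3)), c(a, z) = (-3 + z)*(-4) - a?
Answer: -33416/396329 ≈ -0.084314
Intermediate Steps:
E(N, C) = -5 + 4*N (E(N, C) = (4*N + 0) - 5 = 4*N - 5 = -5 + 4*N)
c(a, z) = 12 - a - 4*z (c(a, z) = (12 - 4*z) - a = 12 - a - 4*z)
O(Y, t) = 32 - Y - 16*t (O(Y, t) = 12 - Y - 4*(-5 + 4*t) = 12 - Y + (20 - 16*t) = 32 - Y - 16*t)
(58802 + O(-622, -461))/(-417535 - 375123) = (58802 + (32 - 1*(-622) - 16*(-461)))/(-417535 - 375123) = (58802 + (32 + 622 + 7376))/(-792658) = (58802 + 8030)*(-1/792658) = 66832*(-1/792658) = -33416/396329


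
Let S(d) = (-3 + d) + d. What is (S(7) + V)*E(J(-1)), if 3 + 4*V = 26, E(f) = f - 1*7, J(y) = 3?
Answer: -67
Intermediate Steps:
S(d) = -3 + 2*d
E(f) = -7 + f (E(f) = f - 7 = -7 + f)
V = 23/4 (V = -¾ + (¼)*26 = -¾ + 13/2 = 23/4 ≈ 5.7500)
(S(7) + V)*E(J(-1)) = ((-3 + 2*7) + 23/4)*(-7 + 3) = ((-3 + 14) + 23/4)*(-4) = (11 + 23/4)*(-4) = (67/4)*(-4) = -67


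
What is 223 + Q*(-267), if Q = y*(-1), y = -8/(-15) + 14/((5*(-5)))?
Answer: 5397/25 ≈ 215.88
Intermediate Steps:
y = -2/75 (y = -8*(-1/15) + 14/(-25) = 8/15 + 14*(-1/25) = 8/15 - 14/25 = -2/75 ≈ -0.026667)
Q = 2/75 (Q = -2/75*(-1) = 2/75 ≈ 0.026667)
223 + Q*(-267) = 223 + (2/75)*(-267) = 223 - 178/25 = 5397/25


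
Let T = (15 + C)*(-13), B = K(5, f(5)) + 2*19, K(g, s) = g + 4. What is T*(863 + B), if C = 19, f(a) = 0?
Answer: -402220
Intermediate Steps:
K(g, s) = 4 + g
B = 47 (B = (4 + 5) + 2*19 = 9 + 38 = 47)
T = -442 (T = (15 + 19)*(-13) = 34*(-13) = -442)
T*(863 + B) = -442*(863 + 47) = -442*910 = -402220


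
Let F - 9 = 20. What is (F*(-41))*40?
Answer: -47560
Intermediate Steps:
F = 29 (F = 9 + 20 = 29)
(F*(-41))*40 = (29*(-41))*40 = -1189*40 = -47560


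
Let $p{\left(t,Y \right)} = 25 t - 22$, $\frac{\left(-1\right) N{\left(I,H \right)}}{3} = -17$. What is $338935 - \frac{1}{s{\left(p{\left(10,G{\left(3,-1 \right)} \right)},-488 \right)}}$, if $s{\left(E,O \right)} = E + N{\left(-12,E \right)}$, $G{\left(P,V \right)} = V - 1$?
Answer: $\frac{94562864}{279} \approx 3.3894 \cdot 10^{5}$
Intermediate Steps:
$N{\left(I,H \right)} = 51$ ($N{\left(I,H \right)} = \left(-3\right) \left(-17\right) = 51$)
$G{\left(P,V \right)} = -1 + V$ ($G{\left(P,V \right)} = V - 1 = -1 + V$)
$p{\left(t,Y \right)} = -22 + 25 t$
$s{\left(E,O \right)} = 51 + E$ ($s{\left(E,O \right)} = E + 51 = 51 + E$)
$338935 - \frac{1}{s{\left(p{\left(10,G{\left(3,-1 \right)} \right)},-488 \right)}} = 338935 - \frac{1}{51 + \left(-22 + 25 \cdot 10\right)} = 338935 - \frac{1}{51 + \left(-22 + 250\right)} = 338935 - \frac{1}{51 + 228} = 338935 - \frac{1}{279} = \frac{94562864}{279}$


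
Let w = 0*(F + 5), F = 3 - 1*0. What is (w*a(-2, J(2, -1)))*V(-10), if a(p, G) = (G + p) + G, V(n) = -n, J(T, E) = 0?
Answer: 0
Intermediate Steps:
F = 3 (F = 3 + 0 = 3)
w = 0 (w = 0*(3 + 5) = 0*8 = 0)
a(p, G) = p + 2*G
(w*a(-2, J(2, -1)))*V(-10) = (0*(-2 + 2*0))*(-1*(-10)) = (0*(-2 + 0))*10 = (0*(-2))*10 = 0*10 = 0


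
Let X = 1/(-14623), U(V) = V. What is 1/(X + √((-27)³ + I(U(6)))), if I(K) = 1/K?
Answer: -87738/25252932938519 - 213832129*I*√708582/25252932938519 ≈ -3.4744e-9 - 0.0071278*I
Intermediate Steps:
X = -1/14623 ≈ -6.8385e-5
1/(X + √((-27)³ + I(U(6)))) = 1/(-1/14623 + √((-27)³ + 1/6)) = 1/(-1/14623 + √(-19683 + ⅙)) = 1/(-1/14623 + √(-118097/6)) = 1/(-1/14623 + I*√708582/6)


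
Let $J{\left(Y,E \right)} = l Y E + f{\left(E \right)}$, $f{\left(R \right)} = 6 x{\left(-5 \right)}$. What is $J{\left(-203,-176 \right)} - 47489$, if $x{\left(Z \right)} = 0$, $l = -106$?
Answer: $-3834657$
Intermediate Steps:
$f{\left(R \right)} = 0$ ($f{\left(R \right)} = 6 \cdot 0 = 0$)
$J{\left(Y,E \right)} = - 106 E Y$ ($J{\left(Y,E \right)} = - 106 Y E + 0 = - 106 E Y + 0 = - 106 E Y$)
$J{\left(-203,-176 \right)} - 47489 = \left(-106\right) \left(-176\right) \left(-203\right) - 47489 = -3787168 - 47489 = -3834657$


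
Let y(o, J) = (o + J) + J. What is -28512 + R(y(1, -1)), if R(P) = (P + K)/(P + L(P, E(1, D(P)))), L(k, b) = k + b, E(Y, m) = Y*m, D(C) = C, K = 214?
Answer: -28583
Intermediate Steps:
y(o, J) = o + 2*J (y(o, J) = (J + o) + J = o + 2*J)
L(k, b) = b + k
R(P) = (214 + P)/(3*P) (R(P) = (P + 214)/(P + (1*P + P)) = (214 + P)/(P + (P + P)) = (214 + P)/(P + 2*P) = (214 + P)/((3*P)) = (214 + P)*(1/(3*P)) = (214 + P)/(3*P))
-28512 + R(y(1, -1)) = -28512 + (214 + (1 + 2*(-1)))/(3*(1 + 2*(-1))) = -28512 + (214 + (1 - 2))/(3*(1 - 2)) = -28512 + (⅓)*(214 - 1)/(-1) = -28512 + (⅓)*(-1)*213 = -28512 - 71 = -28583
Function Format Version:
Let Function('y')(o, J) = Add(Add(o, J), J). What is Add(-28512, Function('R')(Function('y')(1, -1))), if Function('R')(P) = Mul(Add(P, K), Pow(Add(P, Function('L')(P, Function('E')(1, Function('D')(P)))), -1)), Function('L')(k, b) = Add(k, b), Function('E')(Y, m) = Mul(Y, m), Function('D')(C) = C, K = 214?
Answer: -28583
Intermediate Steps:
Function('y')(o, J) = Add(o, Mul(2, J)) (Function('y')(o, J) = Add(Add(J, o), J) = Add(o, Mul(2, J)))
Function('L')(k, b) = Add(b, k)
Function('R')(P) = Mul(Rational(1, 3), Pow(P, -1), Add(214, P)) (Function('R')(P) = Mul(Add(P, 214), Pow(Add(P, Add(Mul(1, P), P)), -1)) = Mul(Add(214, P), Pow(Add(P, Add(P, P)), -1)) = Mul(Add(214, P), Pow(Add(P, Mul(2, P)), -1)) = Mul(Add(214, P), Pow(Mul(3, P), -1)) = Mul(Add(214, P), Mul(Rational(1, 3), Pow(P, -1))) = Mul(Rational(1, 3), Pow(P, -1), Add(214, P)))
Add(-28512, Function('R')(Function('y')(1, -1))) = Add(-28512, Mul(Rational(1, 3), Pow(Add(1, Mul(2, -1)), -1), Add(214, Add(1, Mul(2, -1))))) = Add(-28512, Mul(Rational(1, 3), Pow(Add(1, -2), -1), Add(214, Add(1, -2)))) = Add(-28512, Mul(Rational(1, 3), Pow(-1, -1), Add(214, -1))) = Add(-28512, Mul(Rational(1, 3), -1, 213)) = Add(-28512, -71) = -28583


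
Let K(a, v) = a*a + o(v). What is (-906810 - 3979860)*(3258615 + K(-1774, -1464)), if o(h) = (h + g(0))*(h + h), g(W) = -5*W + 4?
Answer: -52192425888570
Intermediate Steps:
g(W) = 4 - 5*W
o(h) = 2*h*(4 + h) (o(h) = (h + (4 - 5*0))*(h + h) = (h + (4 + 0))*(2*h) = (h + 4)*(2*h) = (4 + h)*(2*h) = 2*h*(4 + h))
K(a, v) = a² + 2*v*(4 + v) (K(a, v) = a*a + 2*v*(4 + v) = a² + 2*v*(4 + v))
(-906810 - 3979860)*(3258615 + K(-1774, -1464)) = (-906810 - 3979860)*(3258615 + ((-1774)² + 2*(-1464)*(4 - 1464))) = -4886670*(3258615 + (3147076 + 2*(-1464)*(-1460))) = -4886670*(3258615 + (3147076 + 4274880)) = -4886670*(3258615 + 7421956) = -4886670*10680571 = -52192425888570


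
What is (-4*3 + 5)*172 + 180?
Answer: -1024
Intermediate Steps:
(-4*3 + 5)*172 + 180 = (-12 + 5)*172 + 180 = -7*172 + 180 = -1204 + 180 = -1024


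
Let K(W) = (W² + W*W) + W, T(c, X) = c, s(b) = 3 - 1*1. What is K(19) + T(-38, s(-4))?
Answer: 703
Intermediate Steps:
s(b) = 2 (s(b) = 3 - 1 = 2)
K(W) = W + 2*W² (K(W) = (W² + W²) + W = 2*W² + W = W + 2*W²)
K(19) + T(-38, s(-4)) = 19*(1 + 2*19) - 38 = 19*(1 + 38) - 38 = 19*39 - 38 = 741 - 38 = 703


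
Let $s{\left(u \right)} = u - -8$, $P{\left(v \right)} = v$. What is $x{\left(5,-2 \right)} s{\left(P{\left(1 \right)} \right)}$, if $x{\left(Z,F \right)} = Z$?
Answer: $45$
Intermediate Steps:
$s{\left(u \right)} = 8 + u$ ($s{\left(u \right)} = u + 8 = 8 + u$)
$x{\left(5,-2 \right)} s{\left(P{\left(1 \right)} \right)} = 5 \left(8 + 1\right) = 5 \cdot 9 = 45$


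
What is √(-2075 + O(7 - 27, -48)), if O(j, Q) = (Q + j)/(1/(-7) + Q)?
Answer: I*√235495263/337 ≈ 45.537*I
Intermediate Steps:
O(j, Q) = (Q + j)/(-⅐ + Q)
√(-2075 + O(7 - 27, -48)) = √(-2075 + 7*(-48 + (7 - 27))/(-1 + 7*(-48))) = √(-2075 + 7*(-48 - 20)/(-1 - 336)) = √(-2075 + 7*(-68)/(-337)) = √(-2075 + 7*(-1/337)*(-68)) = √(-2075 + 476/337) = √(-698799/337) = I*√235495263/337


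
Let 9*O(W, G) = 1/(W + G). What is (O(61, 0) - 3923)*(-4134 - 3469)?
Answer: 16374778778/549 ≈ 2.9827e+7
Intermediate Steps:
O(W, G) = 1/(9*(G + W)) (O(W, G) = 1/(9*(W + G)) = 1/(9*(G + W)))
(O(61, 0) - 3923)*(-4134 - 3469) = (1/(9*(0 + 61)) - 3923)*(-4134 - 3469) = ((1/9)/61 - 3923)*(-7603) = ((1/9)*(1/61) - 3923)*(-7603) = (1/549 - 3923)*(-7603) = -2153726/549*(-7603) = 16374778778/549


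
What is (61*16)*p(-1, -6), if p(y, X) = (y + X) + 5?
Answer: -1952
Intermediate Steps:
p(y, X) = 5 + X + y (p(y, X) = (X + y) + 5 = 5 + X + y)
(61*16)*p(-1, -6) = (61*16)*(5 - 6 - 1) = 976*(-2) = -1952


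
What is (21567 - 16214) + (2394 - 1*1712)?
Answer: 6035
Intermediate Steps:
(21567 - 16214) + (2394 - 1*1712) = 5353 + (2394 - 1712) = 5353 + 682 = 6035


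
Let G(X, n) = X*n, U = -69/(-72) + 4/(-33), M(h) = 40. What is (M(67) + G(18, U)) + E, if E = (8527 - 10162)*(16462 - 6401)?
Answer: -723785917/44 ≈ -1.6450e+7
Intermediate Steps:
E = -16449735 (E = -1635*10061 = -16449735)
U = 221/264 (U = -69*(-1/72) + 4*(-1/33) = 23/24 - 4/33 = 221/264 ≈ 0.83712)
(M(67) + G(18, U)) + E = (40 + 18*(221/264)) - 16449735 = (40 + 663/44) - 16449735 = 2423/44 - 16449735 = -723785917/44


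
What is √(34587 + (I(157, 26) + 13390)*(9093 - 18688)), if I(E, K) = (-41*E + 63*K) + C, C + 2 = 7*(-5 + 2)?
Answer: 3*I*√9130597 ≈ 9065.1*I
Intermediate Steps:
C = -23 (C = -2 + 7*(-5 + 2) = -2 + 7*(-3) = -2 - 21 = -23)
I(E, K) = -23 - 41*E + 63*K (I(E, K) = (-41*E + 63*K) - 23 = -23 - 41*E + 63*K)
√(34587 + (I(157, 26) + 13390)*(9093 - 18688)) = √(34587 + ((-23 - 41*157 + 63*26) + 13390)*(9093 - 18688)) = √(34587 + ((-23 - 6437 + 1638) + 13390)*(-9595)) = √(34587 + (-4822 + 13390)*(-9595)) = √(34587 + 8568*(-9595)) = √(34587 - 82209960) = √(-82175373) = 3*I*√9130597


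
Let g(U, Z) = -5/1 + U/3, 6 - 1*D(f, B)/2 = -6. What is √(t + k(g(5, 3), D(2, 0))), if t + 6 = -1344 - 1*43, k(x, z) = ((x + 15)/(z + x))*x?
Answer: 2*I*√3016083/93 ≈ 37.348*I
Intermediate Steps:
D(f, B) = 24 (D(f, B) = 12 - 2*(-6) = 12 + 12 = 24)
g(U, Z) = -5 + U/3 (g(U, Z) = -5*1 + U*(⅓) = -5 + U/3)
k(x, z) = x*(15 + x)/(x + z) (k(x, z) = ((15 + x)/(x + z))*x = x*(15 + x)/(x + z))
t = -1393 (t = -6 + (-1344 - 1*43) = -6 + (-1344 - 43) = -6 - 1387 = -1393)
√(t + k(g(5, 3), D(2, 0))) = √(-1393 + (-5 + (⅓)*5)*(15 + (-5 + (⅓)*5))/((-5 + (⅓)*5) + 24)) = √(-1393 + (-5 + 5/3)*(15 + (-5 + 5/3))/((-5 + 5/3) + 24)) = √(-1393 - 10*(15 - 10/3)/(3*(-10/3 + 24))) = √(-1393 - 10/3*35/3/62/3) = √(-1393 - 10/3*3/62*35/3) = √(-1393 - 175/93) = √(-129724/93) = 2*I*√3016083/93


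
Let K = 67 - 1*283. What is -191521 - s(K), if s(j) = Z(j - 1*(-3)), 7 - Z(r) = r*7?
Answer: -193019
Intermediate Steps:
Z(r) = 7 - 7*r (Z(r) = 7 - r*7 = 7 - 7*r)
K = -216 (K = 67 - 283 = -216)
s(j) = -14 - 7*j (s(j) = 7 - 7*(j - 1*(-3)) = 7 - 7*(j + 3) = 7 - 7*(3 + j) = 7 + (-21 - 7*j) = -14 - 7*j)
-191521 - s(K) = -191521 - (-14 - 7*(-216)) = -191521 - (-14 + 1512) = -191521 - 1*1498 = -191521 - 1498 = -193019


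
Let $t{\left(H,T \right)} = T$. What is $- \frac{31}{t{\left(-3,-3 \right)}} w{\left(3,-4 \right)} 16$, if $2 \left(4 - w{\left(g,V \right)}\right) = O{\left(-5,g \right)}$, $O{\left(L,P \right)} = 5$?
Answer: $248$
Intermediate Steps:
$w{\left(g,V \right)} = \frac{3}{2}$ ($w{\left(g,V \right)} = 4 - \frac{5}{2} = \frac{3}{2}$)
$- \frac{31}{t{\left(-3,-3 \right)}} w{\left(3,-4 \right)} 16 = - \frac{31}{-3} \cdot \frac{3}{2} \cdot 16 = \left(-31\right) \left(- \frac{1}{3}\right) \frac{3}{2} \cdot 16 = \frac{31}{3} \cdot \frac{3}{2} \cdot 16 = \frac{31}{2} \cdot 16 = 248$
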